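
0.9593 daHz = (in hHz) 0.09593. Check: 1 daHz = 10 Hz, so 0.9593 daHz = 0.9593 * 10 = 9.593 Hz. 1 hHz = 100 Hz, so 9.593 Hz = 9.593 / 100 = 0.09593 hHz.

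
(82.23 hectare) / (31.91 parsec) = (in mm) 1 hectare = 10000 m^2, so 82.23 hectare = 82.23 * 10000 = 822300 m^2. 1 parsec = 3.0856776e+16 m, so 31.91 parsec = 31.91 * 3.0856776e+16 = 9.8463972e+17 m. Combine: 822300 m^2 / 9.8463972e+17 m = 8.351278e-13 m. 1 mm = 0.001 m, so 8.351278e-13 m = 8.351278e-13 / 0.001 = 8.351278e-10 mm ≈ 8.351e-10 mm (4 s.f.). Final answer: 8.351e-10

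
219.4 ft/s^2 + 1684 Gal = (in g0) 1 ft/s^2 = 0.3048 m/s^2, so 219.4 ft/s^2 = 219.4 * 0.3048 = 66.87312 m/s^2. 1 Gal = 0.01 m/s^2, so 1684 Gal = 1684 * 0.01 = 16.84 m/s^2. Sum: 66.87312 + 16.84 = 83.71312 m/s^2. 1 g0 = 9.80665 m/s^2, so 83.71312 m/s^2 = 83.71312 / 9.80665 = 8.5363626 g0 ≈ 8.536 g0 (4 s.f.). Final answer: 8.536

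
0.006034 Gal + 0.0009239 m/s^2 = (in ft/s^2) 1 Gal = 0.01 m/s^2, so 0.006034 Gal = 0.006034 * 0.01 = 6.034e-05 m/s^2. 0.0009239 m/s^2 is already in m/s^2. Sum: 6.034e-05 + 0.0009239 = 0.00098424 m/s^2. 1 ft/s^2 = 0.3048 m/s^2, so 0.00098424 m/s^2 = 0.00098424 / 0.3048 = 0.0032291339 ft/s^2 ≈ 0.003229 ft/s^2 (4 s.f.). Final answer: 0.003229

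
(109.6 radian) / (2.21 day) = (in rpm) 0.005481. Check: 109.6 radian = 109.6 rad. 1 day = 86400 s, so 2.21 day = 2.21 * 86400 = 190944 s. Combine: 109.6 rad / 190944 s = 0.00057399028 rad/s. 1 rpm = 0.10471976 rad/s, so 0.00057399028 rad/s = 0.00057399028 / 0.10471976 = 0.0054812034 rpm ≈ 0.005481 rpm (4 s.f.).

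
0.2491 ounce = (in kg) 0.007062. Check: 1 ounce = 0.028349523 kg, so 0.2491 ounce = 0.2491 * 0.028349523 = 0.0070618662 kg. Result: 0.0070618662 kg ≈ 0.007062 kg (4 s.f.).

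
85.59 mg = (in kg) 8.559e-05. Check: 1 mg = 1e-06 kg, so 85.59 mg = 85.59 * 1e-06 = 8.559e-05 kg. Result: 8.559e-05 kg.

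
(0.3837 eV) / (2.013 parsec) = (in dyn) 9.897e-32. Check: 1 eV = 1.6021766e-19 J, so 0.3837 eV = 0.3837 * 1.6021766e-19 = 6.1475517e-20 J. 1 parsec = 3.0856776e+16 m, so 2.013 parsec = 2.013 * 3.0856776e+16 = 6.211469e+16 m. Combine: 6.1475517e-20 J / 6.211469e+16 m = 9.8970981e-37 N. 1 dyn = 1e-05 N, so 9.8970981e-37 N = 9.8970981e-37 / 1e-05 = 9.8970981e-32 dyn ≈ 9.897e-32 dyn (4 s.f.).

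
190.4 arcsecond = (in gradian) 0.05877. Check: 1 arcsecond = 4.8481368e-06 rad, so 190.4 arcsecond = 190.4 * 4.8481368e-06 = 0.00092308525 rad. 1 gradian = 0.015707963 rad, so 0.00092308525 rad = 0.00092308525 / 0.015707963 = 0.058765432 gradian ≈ 0.05877 gradian (4 s.f.).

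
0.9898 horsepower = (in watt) 1 horsepower = 745.69987 W, so 0.9898 horsepower = 0.9898 * 745.69987 = 738.09373 W. 738.09373 W = 738.09373 watt ≈ 738.1 watt (4 s.f.). Final answer: 738.1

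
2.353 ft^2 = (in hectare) 1 ft^2 = 0.09290304 m^2, so 2.353 ft^2 = 2.353 * 0.09290304 = 0.21860085 m^2. 1 hectare = 10000 m^2, so 0.21860085 m^2 = 0.21860085 / 10000 = 2.1860085e-05 hectare ≈ 2.186e-05 hectare (4 s.f.). Final answer: 2.186e-05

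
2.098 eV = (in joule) 1 eV = 1.6021766e-19 J, so 2.098 eV = 2.098 * 1.6021766e-19 = 3.3613666e-19 J. 3.3613666e-19 J = 3.3613666e-19 joule ≈ 3.361e-19 joule (4 s.f.). Final answer: 3.361e-19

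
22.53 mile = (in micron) 1 mile = 1609.344 m, so 22.53 mile = 22.53 * 1609.344 = 36258.52 m. 1 micron = 1e-06 m, so 36258.52 m = 36258.52 / 1e-06 = 3.625852e+10 micron ≈ 3.626e+10 micron (4 s.f.). Final answer: 3.626e+10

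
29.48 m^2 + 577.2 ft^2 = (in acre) 0.02054. Check: 29.48 m^2 is already in m^2. 1 ft^2 = 0.09290304 m^2, so 577.2 ft^2 = 577.2 * 0.09290304 = 53.623635 m^2. Sum: 29.48 + 53.623635 = 83.103635 m^2. 1 acre = 4046.8564 m^2, so 83.103635 m^2 = 83.103635 / 4046.8564 = 0.020535355 acre ≈ 0.02054 acre (4 s.f.).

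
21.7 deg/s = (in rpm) 3.617. Check: 1 deg/s = 0.017453293 rad/s, so 21.7 deg/s = 21.7 * 0.017453293 = 0.37873645 rad/s. 1 rpm = 0.10471976 rad/s, so 0.37873645 rad/s = 0.37873645 / 0.10471976 = 3.6166667 rpm ≈ 3.617 rpm (4 s.f.).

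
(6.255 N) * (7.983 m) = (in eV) 3.117e+20. Check: 6.255 N is already in N. 7.983 m is already in m. Combine: 6.255 N * 7.983 m = 49.933665 J. 1 eV = 1.6021766e-19 J, so 49.933665 J = 49.933665 / 1.6021766e-19 = 3.1166142e+20 eV ≈ 3.117e+20 eV (4 s.f.).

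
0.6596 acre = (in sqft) 2.873e+04. Check: 1 acre = 4046.8564 m^2, so 0.6596 acre = 0.6596 * 4046.8564 = 2669.3065 m^2. 1 sqft = 0.09290304 m^2, so 2669.3065 m^2 = 2669.3065 / 0.09290304 = 28732.176 sqft ≈ 2.873e+04 sqft (4 s.f.).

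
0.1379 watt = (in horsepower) 0.0001849. Check: 0.1379 watt = 0.1379 W. 1 horsepower = 745.69987 W, so 0.1379 W = 0.1379 / 745.69987 = 0.00018492695 horsepower ≈ 0.0001849 horsepower (4 s.f.).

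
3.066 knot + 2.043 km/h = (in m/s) 1 knot = 0.51444444 m/s, so 3.066 knot = 3.066 * 0.51444444 = 1.5772867 m/s. 1 km/h = 0.27777778 m/s, so 2.043 km/h = 2.043 * 0.27777778 = 0.5675 m/s. Sum: 1.5772867 + 0.5675 = 2.1447867 m/s. Result: 2.1447867 m/s ≈ 2.145 m/s (4 s.f.). Final answer: 2.145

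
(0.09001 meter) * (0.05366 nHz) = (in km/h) 0.09001 meter = 0.09001 m. 1 nHz = 1e-09 Hz, so 0.05366 nHz = 0.05366 * 1e-09 = 5.366e-11 Hz. Combine: 0.09001 m * 5.366e-11 Hz = 4.8299366e-12 m/s. 1 km/h = 0.27777778 m/s, so 4.8299366e-12 m/s = 4.8299366e-12 / 0.27777778 = 1.7387772e-11 km/h ≈ 1.739e-11 km/h (4 s.f.). Final answer: 1.739e-11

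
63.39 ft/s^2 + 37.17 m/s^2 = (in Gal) 5649. Check: 1 ft/s^2 = 0.3048 m/s^2, so 63.39 ft/s^2 = 63.39 * 0.3048 = 19.321272 m/s^2. 37.17 m/s^2 is already in m/s^2. Sum: 19.321272 + 37.17 = 56.491272 m/s^2. 1 Gal = 0.01 m/s^2, so 56.491272 m/s^2 = 56.491272 / 0.01 = 5649.1272 Gal ≈ 5649 Gal (4 s.f.).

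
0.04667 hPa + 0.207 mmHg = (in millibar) 0.3226. Check: 1 hPa = 100 Pa, so 0.04667 hPa = 0.04667 * 100 = 4.667 Pa. 1 mmHg = 133.32237 Pa, so 0.207 mmHg = 0.207 * 133.32237 = 27.59773 Pa. Sum: 4.667 + 27.59773 = 32.26473 Pa. 1 millibar = 100 Pa, so 32.26473 Pa = 32.26473 / 100 = 0.3226473 millibar ≈ 0.3226 millibar (4 s.f.).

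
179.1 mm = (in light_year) 1 mm = 0.001 m, so 179.1 mm = 179.1 * 0.001 = 0.1791 m. 1 light_year = 9.4607305e+15 m, so 0.1791 m = 0.1791 / 9.4607305e+15 = 1.8930885e-17 light_year ≈ 1.893e-17 light_year (4 s.f.). Final answer: 1.893e-17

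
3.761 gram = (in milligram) 1 gram = 0.001 kg, so 3.761 gram = 3.761 * 0.001 = 0.003761 kg. 1 milligram = 1e-06 kg, so 0.003761 kg = 0.003761 / 1e-06 = 3761 milligram. Final answer: 3761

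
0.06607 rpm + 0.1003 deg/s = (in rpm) 0.08279. Check: 1 rpm = 0.10471976 rad/s, so 0.06607 rpm = 0.06607 * 0.10471976 = 0.0069188342 rad/s. 1 deg/s = 0.017453293 rad/s, so 0.1003 deg/s = 0.1003 * 0.017453293 = 0.0017505652 rad/s. Sum: 0.0069188342 + 0.0017505652 = 0.0086693995 rad/s. 1 rpm = 0.10471976 rad/s, so 0.0086693995 rad/s = 0.0086693995 / 0.10471976 = 0.082786667 rpm ≈ 0.08279 rpm (4 s.f.).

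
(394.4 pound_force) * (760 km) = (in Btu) 1.264e+06. Check: 1 pound_force = 4.4482216 N, so 394.4 pound_force = 394.4 * 4.4482216 = 1754.3786 N. 1 km = 1000 m, so 760 km = 760 * 1000 = 760000 m. Combine: 1754.3786 N * 760000 m = 1.3333277e+09 J. 1 Btu = 1055.0559 J, so 1.3333277e+09 J = 1.3333277e+09 / 1055.0559 = 1263750.9 Btu ≈ 1.264e+06 Btu (4 s.f.).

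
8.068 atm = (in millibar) 8175. Check: 1 atm = 101325 Pa, so 8.068 atm = 8.068 * 101325 = 817490.1 Pa. 1 millibar = 100 Pa, so 817490.1 Pa = 817490.1 / 100 = 8174.901 millibar ≈ 8175 millibar (4 s.f.).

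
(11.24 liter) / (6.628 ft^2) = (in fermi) 1 liter = 0.001 m^3, so 11.24 liter = 11.24 * 0.001 = 0.01124 m^3. 1 ft^2 = 0.09290304 m^2, so 6.628 ft^2 = 6.628 * 0.09290304 = 0.61576135 m^2. Combine: 0.01124 m^3 / 0.61576135 m^2 = 0.018253825 m. 1 fermi = 1e-15 m, so 0.018253825 m = 0.018253825 / 1e-15 = 1.8253825e+13 fermi ≈ 1.825e+13 fermi (4 s.f.). Final answer: 1.825e+13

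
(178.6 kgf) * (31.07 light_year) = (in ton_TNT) 1.23e+11. Check: 1 kgf = 9.80665 N, so 178.6 kgf = 178.6 * 9.80665 = 1751.4677 N. 1 light_year = 9.4607305e+15 m, so 31.07 light_year = 31.07 * 9.4607305e+15 = 2.939449e+17 m. Combine: 1751.4677 N * 2.939449e+17 m = 5.1483499e+20 J. 1 ton_TNT = 4.184e+09 J, so 5.1483499e+20 J = 5.1483499e+20 / 4.184e+09 = 1.2304852e+11 ton_TNT ≈ 1.23e+11 ton_TNT (4 s.f.).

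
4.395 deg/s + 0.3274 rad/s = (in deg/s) 1 deg/s = 0.017453293 rad/s, so 4.395 deg/s = 4.395 * 0.017453293 = 0.076707221 rad/s. 0.3274 rad/s is already in rad/s. Sum: 0.076707221 + 0.3274 = 0.40410722 rad/s. 1 deg/s = 0.017453293 rad/s, so 0.40410722 rad/s = 0.40410722 / 0.017453293 = 23.153638 deg/s ≈ 23.15 deg/s (4 s.f.). Final answer: 23.15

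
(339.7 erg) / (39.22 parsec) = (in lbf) 1 erg = 1e-07 J, so 339.7 erg = 339.7 * 1e-07 = 3.397e-05 J. 1 parsec = 3.0856776e+16 m, so 39.22 parsec = 39.22 * 3.0856776e+16 = 1.2102027e+18 m. Combine: 3.397e-05 J / 1.2102027e+18 m = 2.8069677e-23 N. 1 lbf = 4.4482216 N, so 2.8069677e-23 N = 2.8069677e-23 / 4.4482216 = 6.3103144e-24 lbf ≈ 6.31e-24 lbf (4 s.f.). Final answer: 6.31e-24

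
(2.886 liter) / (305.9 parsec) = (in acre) 7.555e-26. Check: 1 liter = 0.001 m^3, so 2.886 liter = 2.886 * 0.001 = 0.002886 m^3. 1 parsec = 3.0856776e+16 m, so 305.9 parsec = 305.9 * 3.0856776e+16 = 9.4390877e+18 m. Combine: 0.002886 m^3 / 9.4390877e+18 m = 3.0574989e-22 m^2. 1 acre = 4046.8564 m^2, so 3.0574989e-22 m^2 = 3.0574989e-22 / 4046.8564 = 7.5552442e-26 acre ≈ 7.555e-26 acre (4 s.f.).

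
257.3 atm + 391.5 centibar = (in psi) 3838. Check: 1 atm = 101325 Pa, so 257.3 atm = 257.3 * 101325 = 26070922 Pa. 1 centibar = 1000 Pa, so 391.5 centibar = 391.5 * 1000 = 391500 Pa. Sum: 26070922 + 391500 = 26462422 Pa. 1 psi = 6894.7573 Pa, so 26462422 Pa = 26462422 / 6894.7573 = 3838.0499 psi ≈ 3838 psi (4 s.f.).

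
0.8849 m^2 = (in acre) 1 acre = 4046.8564 m^2, so 0.8849 m^2 = 0.8849 / 4046.8564 = 0.00021866355 acre ≈ 0.0002187 acre (4 s.f.). Final answer: 0.0002187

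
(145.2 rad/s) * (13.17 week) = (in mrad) 1.157e+12. Check: 145.2 rad/s is already in rad/s. 1 week = 604800 s, so 13.17 week = 13.17 * 604800 = 7965216 s. Combine: 145.2 rad/s * 7965216 s = 1.1565494e+09 rad. 1 mrad = 0.001 rad, so 1.1565494e+09 rad = 1.1565494e+09 / 0.001 = 1.1565494e+12 mrad ≈ 1.157e+12 mrad (4 s.f.).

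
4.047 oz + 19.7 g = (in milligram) 1 oz = 0.028349523 kg, so 4.047 oz = 4.047 * 0.028349523 = 0.11473052 kg. 1 g = 0.001 kg, so 19.7 g = 19.7 * 0.001 = 0.0197 kg. Sum: 0.11473052 + 0.0197 = 0.13443052 kg. 1 milligram = 1e-06 kg, so 0.13443052 kg = 0.13443052 / 1e-06 = 134430.52 milligram ≈ 1.344e+05 milligram (4 s.f.). Final answer: 1.344e+05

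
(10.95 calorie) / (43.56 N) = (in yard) 1.15. Check: 1 calorie = 4.184 J, so 10.95 calorie = 10.95 * 4.184 = 45.8148 J. 43.56 N is already in N. Combine: 45.8148 J / 43.56 N = 1.0517631 m. 1 yard = 0.9144 m, so 1.0517631 m = 1.0517631 / 0.9144 = 1.1502221 yard ≈ 1.15 yard (4 s.f.).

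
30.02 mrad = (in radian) 1 mrad = 0.001 rad, so 30.02 mrad = 30.02 * 0.001 = 0.03002 rad. 0.03002 rad = 0.03002 radian. Final answer: 0.03002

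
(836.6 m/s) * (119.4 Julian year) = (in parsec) 0.0001022. Check: 836.6 m/s is already in m/s. 1 Julian year = 31557600 s, so 119.4 Julian year = 119.4 * 31557600 = 3.7679774e+09 s. Combine: 836.6 m/s * 3.7679774e+09 s = 3.1522899e+12 m. 1 parsec = 3.0856776e+16 m, so 3.1522899e+12 m = 3.1522899e+12 / 3.0856776e+16 = 0.00010215876 parsec ≈ 0.0001022 parsec (4 s.f.).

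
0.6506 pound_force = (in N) 1 pound_force = 4.4482216 N, so 0.6506 pound_force = 0.6506 * 4.4482216 = 2.894013 N. Result: 2.894013 N ≈ 2.894 N (4 s.f.). Final answer: 2.894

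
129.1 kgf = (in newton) 1266. Check: 1 kgf = 9.80665 N, so 129.1 kgf = 129.1 * 9.80665 = 1266.0385 N. 1266.0385 N = 1266.0385 newton ≈ 1266 newton (4 s.f.).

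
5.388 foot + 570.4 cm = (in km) 0.007346. Check: 1 foot = 0.3048 m, so 5.388 foot = 5.388 * 0.3048 = 1.6422624 m. 1 cm = 0.01 m, so 570.4 cm = 570.4 * 0.01 = 5.704 m. Sum: 1.6422624 + 5.704 = 7.3462624 m. 1 km = 1000 m, so 7.3462624 m = 7.3462624 / 1000 = 0.0073462624 km ≈ 0.007346 km (4 s.f.).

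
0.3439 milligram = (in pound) 7.582e-07. Check: 1 milligram = 1e-06 kg, so 0.3439 milligram = 0.3439 * 1e-06 = 3.439e-07 kg. 1 pound = 0.45359237 kg, so 3.439e-07 kg = 3.439e-07 / 0.45359237 = 7.5816972e-07 pound ≈ 7.582e-07 pound (4 s.f.).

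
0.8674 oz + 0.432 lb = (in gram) 1 oz = 0.028349523 kg, so 0.8674 oz = 0.8674 * 0.028349523 = 0.024590376 kg. 1 lb = 0.45359237 kg, so 0.432 lb = 0.432 * 0.45359237 = 0.1959519 kg. Sum: 0.024590376 + 0.1959519 = 0.22054228 kg. 1 gram = 0.001 kg, so 0.22054228 kg = 0.22054228 / 0.001 = 220.54228 gram ≈ 220.5 gram (4 s.f.). Final answer: 220.5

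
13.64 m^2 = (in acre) 1 acre = 4046.8564 m^2, so 13.64 m^2 = 13.64 / 4046.8564 = 0.0033705174 acre ≈ 0.003371 acre (4 s.f.). Final answer: 0.003371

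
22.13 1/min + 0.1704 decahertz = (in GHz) 1 1/min = 0.016666667 Hz, so 22.13 1/min = 22.13 * 0.016666667 = 0.36883333 Hz. 1 decahertz = 10 Hz, so 0.1704 decahertz = 0.1704 * 10 = 1.704 Hz. Sum: 0.36883333 + 1.704 = 2.0728333 Hz. 1 GHz = 1e+09 Hz, so 2.0728333 Hz = 2.0728333 / 1e+09 = 2.0728333e-09 GHz ≈ 2.073e-09 GHz (4 s.f.). Final answer: 2.073e-09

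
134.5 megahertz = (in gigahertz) 1 megahertz = 1000000 Hz, so 134.5 megahertz = 134.5 * 1000000 = 1.345e+08 Hz. 1 gigahertz = 1e+09 Hz, so 1.345e+08 Hz = 1.345e+08 / 1e+09 = 0.1345 gigahertz. Final answer: 0.1345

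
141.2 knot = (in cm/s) 7264. Check: 1 knot = 0.51444444 m/s, so 141.2 knot = 141.2 * 0.51444444 = 72.639556 m/s. 1 cm/s = 0.01 m/s, so 72.639556 m/s = 72.639556 / 0.01 = 7263.9556 cm/s ≈ 7264 cm/s (4 s.f.).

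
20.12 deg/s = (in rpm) 3.353. Check: 1 deg/s = 0.017453293 rad/s, so 20.12 deg/s = 20.12 * 0.017453293 = 0.35116025 rad/s. 1 rpm = 0.10471976 rad/s, so 0.35116025 rad/s = 0.35116025 / 0.10471976 = 3.3533333 rpm ≈ 3.353 rpm (4 s.f.).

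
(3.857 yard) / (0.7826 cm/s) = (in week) 0.0007451. Check: 1 yard = 0.9144 m, so 3.857 yard = 3.857 * 0.9144 = 3.5268408 m. 1 cm/s = 0.01 m/s, so 0.7826 cm/s = 0.7826 * 0.01 = 0.007826 m/s. Combine: 3.5268408 m / 0.007826 m/s = 450.65689 s. 1 week = 604800 s, so 450.65689 s = 450.65689 / 604800 = 0.00074513374 week ≈ 0.0007451 week (4 s.f.).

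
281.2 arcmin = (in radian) 0.0818. Check: 1 arcmin = 0.00029088821 rad, so 281.2 arcmin = 281.2 * 0.00029088821 = 0.081797764 rad. 0.081797764 rad = 0.081797764 radian ≈ 0.0818 radian (4 s.f.).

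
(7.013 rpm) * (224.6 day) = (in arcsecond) 2.94e+12. Check: 1 rpm = 0.10471976 rad/s, so 7.013 rpm = 7.013 * 0.10471976 = 0.73439964 rad/s. 1 day = 86400 s, so 224.6 day = 224.6 * 86400 = 19405440 s. Combine: 0.73439964 rad/s * 19405440 s = 14251348 rad. 1 arcsecond = 4.8481368e-06 rad, so 14251348 rad = 14251348 / 4.8481368e-06 = 2.9395516e+12 arcsecond ≈ 2.94e+12 arcsecond (4 s.f.).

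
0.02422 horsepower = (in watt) 1 horsepower = 745.69987 W, so 0.02422 horsepower = 0.02422 * 745.69987 = 18.060851 W. 18.060851 W = 18.060851 watt ≈ 18.06 watt (4 s.f.). Final answer: 18.06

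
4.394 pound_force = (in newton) 19.55. Check: 1 pound_force = 4.4482216 N, so 4.394 pound_force = 4.394 * 4.4482216 = 19.545486 N. 19.545486 N = 19.545486 newton ≈ 19.55 newton (4 s.f.).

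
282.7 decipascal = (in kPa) 0.02827. Check: 1 decipascal = 0.1 Pa, so 282.7 decipascal = 282.7 * 0.1 = 28.27 Pa. 1 kPa = 1000 Pa, so 28.27 Pa = 28.27 / 1000 = 0.02827 kPa.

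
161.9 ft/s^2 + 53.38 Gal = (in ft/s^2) 163.7. Check: 1 ft/s^2 = 0.3048 m/s^2, so 161.9 ft/s^2 = 161.9 * 0.3048 = 49.34712 m/s^2. 1 Gal = 0.01 m/s^2, so 53.38 Gal = 53.38 * 0.01 = 0.5338 m/s^2. Sum: 49.34712 + 0.5338 = 49.88092 m/s^2. 1 ft/s^2 = 0.3048 m/s^2, so 49.88092 m/s^2 = 49.88092 / 0.3048 = 163.65131 ft/s^2 ≈ 163.7 ft/s^2 (4 s.f.).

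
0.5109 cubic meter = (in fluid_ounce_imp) 1.798e+04. Check: 0.5109 cubic meter = 0.5109 m^3. 1 fluid_ounce_imp = 2.8413063e-05 m^3, so 0.5109 m^3 = 0.5109 / 2.8413063e-05 = 17981.166 fluid_ounce_imp ≈ 1.798e+04 fluid_ounce_imp (4 s.f.).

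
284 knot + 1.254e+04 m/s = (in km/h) 1 knot = 0.51444444 m/s, so 284 knot = 284 * 0.51444444 = 146.10222 m/s. 1.254e+04 m/s is already in m/s. Sum: 146.10222 + 12540 = 12686.102 m/s. 1 km/h = 0.27777778 m/s, so 12686.102 m/s = 12686.102 / 0.27777778 = 45669.968 km/h ≈ 4.567e+04 km/h (4 s.f.). Final answer: 4.567e+04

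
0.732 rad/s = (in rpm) 1 rpm = 0.10471976 rad/s, so 0.732 rad/s = 0.732 / 0.10471976 = 6.9900851 rpm ≈ 6.99 rpm (4 s.f.). Final answer: 6.99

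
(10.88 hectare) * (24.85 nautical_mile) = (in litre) 5.007e+12. Check: 1 hectare = 10000 m^2, so 10.88 hectare = 10.88 * 10000 = 108800 m^2. 1 nautical_mile = 1852 m, so 24.85 nautical_mile = 24.85 * 1852 = 46022.2 m. Combine: 108800 m^2 * 46022.2 m = 5.0072154e+09 m^3. 1 litre = 0.001 m^3, so 5.0072154e+09 m^3 = 5.0072154e+09 / 0.001 = 5.0072154e+12 litre ≈ 5.007e+12 litre (4 s.f.).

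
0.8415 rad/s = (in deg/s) 1 deg/s = 0.017453293 rad/s, so 0.8415 rad/s = 0.8415 / 0.017453293 = 48.214398 deg/s ≈ 48.21 deg/s (4 s.f.). Final answer: 48.21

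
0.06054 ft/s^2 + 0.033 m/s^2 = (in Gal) 5.145. Check: 1 ft/s^2 = 0.3048 m/s^2, so 0.06054 ft/s^2 = 0.06054 * 0.3048 = 0.018452592 m/s^2. 0.033 m/s^2 is already in m/s^2. Sum: 0.018452592 + 0.033 = 0.051452592 m/s^2. 1 Gal = 0.01 m/s^2, so 0.051452592 m/s^2 = 0.051452592 / 0.01 = 5.1452592 Gal ≈ 5.145 Gal (4 s.f.).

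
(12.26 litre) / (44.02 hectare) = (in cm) 2.785e-06. Check: 1 litre = 0.001 m^3, so 12.26 litre = 12.26 * 0.001 = 0.01226 m^3. 1 hectare = 10000 m^2, so 44.02 hectare = 44.02 * 10000 = 440200 m^2. Combine: 0.01226 m^3 / 440200 m^2 = 2.7850977e-08 m. 1 cm = 0.01 m, so 2.7850977e-08 m = 2.7850977e-08 / 0.01 = 2.7850977e-06 cm ≈ 2.785e-06 cm (4 s.f.).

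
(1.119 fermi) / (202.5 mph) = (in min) 2.06e-19. Check: 1 fermi = 1e-15 m, so 1.119 fermi = 1.119 * 1e-15 = 1.119e-15 m. 1 mph = 0.44704 m/s, so 202.5 mph = 202.5 * 0.44704 = 90.5256 m/s. Combine: 1.119e-15 m / 90.5256 m/s = 1.2361144e-17 s. 1 min = 60 s, so 1.2361144e-17 s = 1.2361144e-17 / 60 = 2.0601907e-19 min ≈ 2.06e-19 min (4 s.f.).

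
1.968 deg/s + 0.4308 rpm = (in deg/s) 4.553. Check: 1 deg/s = 0.017453293 rad/s, so 1.968 deg/s = 1.968 * 0.017453293 = 0.03434808 rad/s. 1 rpm = 0.10471976 rad/s, so 0.4308 rpm = 0.4308 * 0.10471976 = 0.045113271 rad/s. Sum: 0.03434808 + 0.045113271 = 0.07946135 rad/s. 1 deg/s = 0.017453293 rad/s, so 0.07946135 rad/s = 0.07946135 / 0.017453293 = 4.5528 deg/s ≈ 4.553 deg/s (4 s.f.).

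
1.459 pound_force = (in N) 1 pound_force = 4.4482216 N, so 1.459 pound_force = 1.459 * 4.4482216 = 6.4899553 N. Result: 6.4899553 N ≈ 6.49 N (4 s.f.). Final answer: 6.49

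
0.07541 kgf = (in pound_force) 0.1663. Check: 1 kgf = 9.80665 N, so 0.07541 kgf = 0.07541 * 9.80665 = 0.73951948 N. 1 pound_force = 4.4482216 N, so 0.73951948 N = 0.73951948 / 4.4482216 = 0.16625059 pound_force ≈ 0.1663 pound_force (4 s.f.).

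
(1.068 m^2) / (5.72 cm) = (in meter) 18.67. Check: 1.068 m^2 is already in m^2. 1 cm = 0.01 m, so 5.72 cm = 5.72 * 0.01 = 0.0572 m. Combine: 1.068 m^2 / 0.0572 m = 18.671329 m. 18.671329 m = 18.671329 meter ≈ 18.67 meter (4 s.f.).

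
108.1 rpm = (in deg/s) 1 rpm = 0.10471976 rad/s, so 108.1 rpm = 108.1 * 0.10471976 = 11.320206 rad/s. 1 deg/s = 0.017453293 rad/s, so 11.320206 rad/s = 11.320206 / 0.017453293 = 648.6 deg/s. Final answer: 648.6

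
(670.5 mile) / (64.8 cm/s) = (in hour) 1 mile = 1609.344 m, so 670.5 mile = 670.5 * 1609.344 = 1079065.2 m. 1 cm/s = 0.01 m/s, so 64.8 cm/s = 64.8 * 0.01 = 0.648 m/s. Combine: 1079065.2 m / 0.648 m/s = 1665224 s. 1 hour = 3600 s, so 1665224 s = 1665224 / 3600 = 462.56222 hour ≈ 462.6 hour (4 s.f.). Final answer: 462.6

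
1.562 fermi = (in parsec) 1 fermi = 1e-15 m, so 1.562 fermi = 1.562 * 1e-15 = 1.562e-15 m. 1 parsec = 3.0856776e+16 m, so 1.562e-15 m = 1.562e-15 / 3.0856776e+16 = 5.0620973e-32 parsec ≈ 5.062e-32 parsec (4 s.f.). Final answer: 5.062e-32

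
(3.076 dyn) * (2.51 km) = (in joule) 0.07721. Check: 1 dyn = 1e-05 N, so 3.076 dyn = 3.076 * 1e-05 = 3.076e-05 N. 1 km = 1000 m, so 2.51 km = 2.51 * 1000 = 2510 m. Combine: 3.076e-05 N * 2510 m = 0.0772076 J. 0.0772076 J = 0.0772076 joule ≈ 0.07721 joule (4 s.f.).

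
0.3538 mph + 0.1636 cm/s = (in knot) 1 mph = 0.44704 m/s, so 0.3538 mph = 0.3538 * 0.44704 = 0.15816275 m/s. 1 cm/s = 0.01 m/s, so 0.1636 cm/s = 0.1636 * 0.01 = 0.001636 m/s. Sum: 0.15816275 + 0.001636 = 0.15979875 m/s. 1 knot = 0.51444444 m/s, so 0.15979875 m/s = 0.15979875 / 0.51444444 = 0.31062392 knot ≈ 0.3106 knot (4 s.f.). Final answer: 0.3106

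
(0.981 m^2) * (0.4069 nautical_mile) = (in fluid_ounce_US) 2.5e+07. Check: 0.981 m^2 is already in m^2. 1 nautical_mile = 1852 m, so 0.4069 nautical_mile = 0.4069 * 1852 = 753.5788 m. Combine: 0.981 m^2 * 753.5788 m = 739.2608 m^3. 1 fluid_ounce_US = 2.957353e-05 m^3, so 739.2608 m^3 = 739.2608 / 2.957353e-05 = 24997382 fluid_ounce_US ≈ 2.5e+07 fluid_ounce_US (4 s.f.).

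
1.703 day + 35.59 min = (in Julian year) 0.00473. Check: 1 day = 86400 s, so 1.703 day = 1.703 * 86400 = 147139.2 s. 1 min = 60 s, so 35.59 min = 35.59 * 60 = 2135.4 s. Sum: 147139.2 + 2135.4 = 149274.6 s. 1 Julian year = 31557600 s, so 149274.6 s = 149274.6 / 31557600 = 0.0047302266 Julian year ≈ 0.00473 Julian year (4 s.f.).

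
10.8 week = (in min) 1.089e+05. Check: 1 week = 604800 s, so 10.8 week = 10.8 * 604800 = 6531840 s. 1 min = 60 s, so 6531840 s = 6531840 / 60 = 108864 min ≈ 1.089e+05 min (4 s.f.).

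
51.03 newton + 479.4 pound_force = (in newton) 2184. Check: 51.03 newton = 51.03 N. 1 pound_force = 4.4482216 N, so 479.4 pound_force = 479.4 * 4.4482216 = 2132.4774 N. Sum: 51.03 + 2132.4774 = 2183.5074 N. 2183.5074 N = 2183.5074 newton ≈ 2184 newton (4 s.f.).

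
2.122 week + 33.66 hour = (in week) 1 week = 604800 s, so 2.122 week = 2.122 * 604800 = 1283385.6 s. 1 hour = 3600 s, so 33.66 hour = 33.66 * 3600 = 121176 s. Sum: 1283385.6 + 121176 = 1404561.6 s. 1 week = 604800 s, so 1404561.6 s = 1404561.6 / 604800 = 2.3223571 week ≈ 2.322 week (4 s.f.). Final answer: 2.322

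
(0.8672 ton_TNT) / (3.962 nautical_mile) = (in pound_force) 1.112e+05. Check: 1 ton_TNT = 4.184e+09 J, so 0.8672 ton_TNT = 0.8672 * 4.184e+09 = 3.6283648e+09 J. 1 nautical_mile = 1852 m, so 3.962 nautical_mile = 3.962 * 1852 = 7337.624 m. Combine: 3.6283648e+09 J / 7337.624 m = 494487.7 N. 1 pound_force = 4.4482216 N, so 494487.7 N = 494487.7 / 4.4482216 = 111165.26 pound_force ≈ 1.112e+05 pound_force (4 s.f.).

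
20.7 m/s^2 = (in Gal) 2070. Check: 1 Gal = 0.01 m/s^2, so 20.7 m/s^2 = 20.7 / 0.01 = 2070 Gal.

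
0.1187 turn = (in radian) 1 turn = 6.2831853 rad, so 0.1187 turn = 0.1187 * 6.2831853 = 0.7458141 rad. 0.7458141 rad = 0.7458141 radian ≈ 0.7458 radian (4 s.f.). Final answer: 0.7458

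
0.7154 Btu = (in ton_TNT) 1.804e-07. Check: 1 Btu = 1055.0559 J, so 0.7154 Btu = 0.7154 * 1055.0559 = 754.78696 J. 1 ton_TNT = 4.184e+09 J, so 754.78696 J = 754.78696 / 4.184e+09 = 1.8039841e-07 ton_TNT ≈ 1.804e-07 ton_TNT (4 s.f.).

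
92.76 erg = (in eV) 5.79e+13. Check: 1 erg = 1e-07 J, so 92.76 erg = 92.76 * 1e-07 = 9.276e-06 J. 1 eV = 1.6021766e-19 J, so 9.276e-06 J = 9.276e-06 / 1.6021766e-19 = 5.7896238e+13 eV ≈ 5.79e+13 eV (4 s.f.).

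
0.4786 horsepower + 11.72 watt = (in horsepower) 1 horsepower = 745.69987 W, so 0.4786 horsepower = 0.4786 * 745.69987 = 356.89196 W. 11.72 watt = 11.72 W. Sum: 356.89196 + 11.72 = 368.61196 W. 1 horsepower = 745.69987 W, so 368.61196 W = 368.61196 / 745.69987 = 0.49431678 horsepower ≈ 0.4943 horsepower (4 s.f.). Final answer: 0.4943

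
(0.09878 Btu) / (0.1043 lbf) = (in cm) 1 Btu = 1055.0559 J, so 0.09878 Btu = 0.09878 * 1055.0559 = 104.21842 J. 1 lbf = 4.4482216 N, so 0.1043 lbf = 0.1043 * 4.4482216 = 0.46394951 N. Combine: 104.21842 J / 0.46394951 N = 224.6331 m. 1 cm = 0.01 m, so 224.6331 m = 224.6331 / 0.01 = 22463.31 cm ≈ 2.246e+04 cm (4 s.f.). Final answer: 2.246e+04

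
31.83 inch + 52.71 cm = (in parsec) 1 inch = 0.0254 m, so 31.83 inch = 31.83 * 0.0254 = 0.808482 m. 1 cm = 0.01 m, so 52.71 cm = 52.71 * 0.01 = 0.5271 m. Sum: 0.808482 + 0.5271 = 1.335582 m. 1 parsec = 3.0856776e+16 m, so 1.335582 m = 1.335582 / 3.0856776e+16 = 4.3283265e-17 parsec ≈ 4.328e-17 parsec (4 s.f.). Final answer: 4.328e-17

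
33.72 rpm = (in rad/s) 1 rpm = 0.10471976 rad/s, so 33.72 rpm = 33.72 * 0.10471976 = 3.5311501 rad/s. Result: 3.5311501 rad/s ≈ 3.531 rad/s (4 s.f.). Final answer: 3.531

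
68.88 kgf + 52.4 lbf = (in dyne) 9.086e+07. Check: 1 kgf = 9.80665 N, so 68.88 kgf = 68.88 * 9.80665 = 675.48205 N. 1 lbf = 4.4482216 N, so 52.4 lbf = 52.4 * 4.4482216 = 233.08681 N. Sum: 675.48205 + 233.08681 = 908.56886 N. 1 dyne = 1e-05 N, so 908.56886 N = 908.56886 / 1e-05 = 90856886 dyne ≈ 9.086e+07 dyne (4 s.f.).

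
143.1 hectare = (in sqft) 1 hectare = 10000 m^2, so 143.1 hectare = 143.1 * 10000 = 1431000 m^2. 1 sqft = 0.09290304 m^2, so 1431000 m^2 = 1431000 / 0.09290304 = 15403156 sqft ≈ 1.54e+07 sqft (4 s.f.). Final answer: 1.54e+07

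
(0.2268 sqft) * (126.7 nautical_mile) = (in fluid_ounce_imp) 1.74e+08. Check: 1 sqft = 0.09290304 m^2, so 0.2268 sqft = 0.2268 * 0.09290304 = 0.021070409 m^2. 1 nautical_mile = 1852 m, so 126.7 nautical_mile = 126.7 * 1852 = 234648.4 m. Combine: 0.021070409 m^2 * 234648.4 m = 4944.1379 m^3. 1 fluid_ounce_imp = 2.8413063e-05 m^3, so 4944.1379 m^3 = 4944.1379 / 2.8413063e-05 = 1.7400933e+08 fluid_ounce_imp ≈ 1.74e+08 fluid_ounce_imp (4 s.f.).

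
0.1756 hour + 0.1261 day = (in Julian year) 0.0003653. Check: 1 hour = 3600 s, so 0.1756 hour = 0.1756 * 3600 = 632.16 s. 1 day = 86400 s, so 0.1261 day = 0.1261 * 86400 = 10895.04 s. Sum: 632.16 + 10895.04 = 11527.2 s. 1 Julian year = 31557600 s, so 11527.2 s = 11527.2 / 31557600 = 0.00036527493 Julian year ≈ 0.0003653 Julian year (4 s.f.).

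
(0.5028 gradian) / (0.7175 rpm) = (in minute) 0.001752. Check: 1 gradian = 0.015707963 rad, so 0.5028 gradian = 0.5028 * 0.015707963 = 0.0078979639 rad. 1 rpm = 0.10471976 rad/s, so 0.7175 rpm = 0.7175 * 0.10471976 = 0.075136424 rad/s. Combine: 0.0078979639 rad / 0.075136424 rad/s = 0.10511498 s. 1 minute = 60 s, so 0.10511498 s = 0.10511498 / 60 = 0.0017519164 minute ≈ 0.001752 minute (4 s.f.).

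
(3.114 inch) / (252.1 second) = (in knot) 1 inch = 0.0254 m, so 3.114 inch = 3.114 * 0.0254 = 0.0790956 m. 252.1 second = 252.1 s. Combine: 0.0790956 m / 252.1 s = 0.00031374693 m/s. 1 knot = 0.51444444 m/s, so 0.00031374693 m/s = 0.00031374693 / 0.51444444 = 0.00060987523 knot ≈ 0.0006099 knot (4 s.f.). Final answer: 0.0006099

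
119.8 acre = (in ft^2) 1 acre = 4046.8564 m^2, so 119.8 acre = 119.8 * 4046.8564 = 484813.4 m^2. 1 ft^2 = 0.09290304 m^2, so 484813.4 m^2 = 484813.4 / 0.09290304 = 5218488 ft^2 ≈ 5.218e+06 ft^2 (4 s.f.). Final answer: 5.218e+06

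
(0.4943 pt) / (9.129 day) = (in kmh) 1 pt = 0.00035277778 m, so 0.4943 pt = 0.4943 * 0.00035277778 = 0.00017437806 m. 1 day = 86400 s, so 9.129 day = 9.129 * 86400 = 788745.6 s. Combine: 0.00017437806 m / 788745.6 s = 2.2108276e-10 m/s. 1 kmh = 0.27777778 m/s, so 2.2108276e-10 m/s = 2.2108276e-10 / 0.27777778 = 7.9589794e-10 kmh ≈ 7.959e-10 kmh (4 s.f.). Final answer: 7.959e-10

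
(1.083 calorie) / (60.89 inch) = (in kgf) 1 calorie = 4.184 J, so 1.083 calorie = 1.083 * 4.184 = 4.531272 J. 1 inch = 0.0254 m, so 60.89 inch = 60.89 * 0.0254 = 1.546606 m. Combine: 4.531272 J / 1.546606 m = 2.9298166 N. 1 kgf = 9.80665 N, so 2.9298166 N = 2.9298166 / 9.80665 = 0.29875815 kgf ≈ 0.2988 kgf (4 s.f.). Final answer: 0.2988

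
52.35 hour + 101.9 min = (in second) 1.946e+05. Check: 1 hour = 3600 s, so 52.35 hour = 52.35 * 3600 = 188460 s. 1 min = 60 s, so 101.9 min = 101.9 * 60 = 6114 s. Sum: 188460 + 6114 = 194574 s. 194574 s = 194574 second ≈ 1.946e+05 second (4 s.f.).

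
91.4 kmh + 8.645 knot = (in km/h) 1 kmh = 0.27777778 m/s, so 91.4 kmh = 91.4 * 0.27777778 = 25.388889 m/s. 1 knot = 0.51444444 m/s, so 8.645 knot = 8.645 * 0.51444444 = 4.4473722 m/s. Sum: 25.388889 + 4.4473722 = 29.836261 m/s. 1 km/h = 0.27777778 m/s, so 29.836261 m/s = 29.836261 / 0.27777778 = 107.41054 km/h ≈ 107.4 km/h (4 s.f.). Final answer: 107.4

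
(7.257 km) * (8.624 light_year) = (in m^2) 1 km = 1000 m, so 7.257 km = 7.257 * 1000 = 7257 m. 1 light_year = 9.4607305e+15 m, so 8.624 light_year = 8.624 * 9.4607305e+15 = 8.158934e+16 m. Combine: 7257 m * 8.158934e+16 m = 5.9209384e+20 m^2. Result: 5.9209384e+20 m^2 ≈ 5.921e+20 m^2 (4 s.f.). Final answer: 5.921e+20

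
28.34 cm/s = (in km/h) 1 cm/s = 0.01 m/s, so 28.34 cm/s = 28.34 * 0.01 = 0.2834 m/s. 1 km/h = 0.27777778 m/s, so 0.2834 m/s = 0.2834 / 0.27777778 = 1.02024 km/h ≈ 1.02 km/h (4 s.f.). Final answer: 1.02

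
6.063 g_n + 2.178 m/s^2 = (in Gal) 1 g_n = 9.80665 m/s^2, so 6.063 g_n = 6.063 * 9.80665 = 59.457719 m/s^2. 2.178 m/s^2 is already in m/s^2. Sum: 59.457719 + 2.178 = 61.635719 m/s^2. 1 Gal = 0.01 m/s^2, so 61.635719 m/s^2 = 61.635719 / 0.01 = 6163.5719 Gal ≈ 6164 Gal (4 s.f.). Final answer: 6164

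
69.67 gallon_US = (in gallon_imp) 58.01. Check: 1 gallon_US = 0.0037854118 m^3, so 69.67 gallon_US = 69.67 * 0.0037854118 = 0.26372964 m^3. 1 gallon_imp = 0.00454609 m^3, so 0.26372964 m^3 = 0.26372964 / 0.00454609 = 58.01241 gallon_imp ≈ 58.01 gallon_imp (4 s.f.).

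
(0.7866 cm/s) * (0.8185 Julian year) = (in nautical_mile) 109.7. Check: 1 cm/s = 0.01 m/s, so 0.7866 cm/s = 0.7866 * 0.01 = 0.007866 m/s. 1 Julian year = 31557600 s, so 0.8185 Julian year = 0.8185 * 31557600 = 25829896 s. Combine: 0.007866 m/s * 25829896 s = 203177.96 m. 1 nautical_mile = 1852 m, so 203177.96 m = 203177.96 / 1852 = 109.70732 nautical_mile ≈ 109.7 nautical_mile (4 s.f.).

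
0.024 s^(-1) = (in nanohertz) 2.4e+07. Check: 0.024 s^(-1) = 0.024 Hz. 1 nanohertz = 1e-09 Hz, so 0.024 Hz = 0.024 / 1e-09 = 24000000 nanohertz ≈ 2.4e+07 nanohertz (4 s.f.).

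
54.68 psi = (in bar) 3.77. Check: 1 psi = 6894.7573 Pa, so 54.68 psi = 54.68 * 6894.7573 = 377005.33 Pa. 1 bar = 100000 Pa, so 377005.33 Pa = 377005.33 / 100000 = 3.7700533 bar ≈ 3.77 bar (4 s.f.).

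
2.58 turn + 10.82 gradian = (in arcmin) 1 turn = 6.2831853 rad, so 2.58 turn = 2.58 * 6.2831853 = 16.210618 rad. 1 gradian = 0.015707963 rad, so 10.82 gradian = 10.82 * 0.015707963 = 0.16996016 rad. Sum: 16.210618 + 0.16996016 = 16.380578 rad. 1 arcmin = 0.00029088821 rad, so 16.380578 rad = 16.380578 / 0.00029088821 = 56312.28 arcmin ≈ 5.631e+04 arcmin (4 s.f.). Final answer: 5.631e+04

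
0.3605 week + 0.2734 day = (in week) 0.3996. Check: 1 week = 604800 s, so 0.3605 week = 0.3605 * 604800 = 218030.4 s. 1 day = 86400 s, so 0.2734 day = 0.2734 * 86400 = 23621.76 s. Sum: 218030.4 + 23621.76 = 241652.16 s. 1 week = 604800 s, so 241652.16 s = 241652.16 / 604800 = 0.39955714 week ≈ 0.3996 week (4 s.f.).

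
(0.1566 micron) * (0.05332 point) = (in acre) 1 micron = 1e-06 m, so 0.1566 micron = 0.1566 * 1e-06 = 1.566e-07 m. 1 point = 0.00035277778 m, so 0.05332 point = 0.05332 * 0.00035277778 = 1.8810111e-05 m. Combine: 1.566e-07 m * 1.8810111e-05 m = 2.9456634e-12 m^2. 1 acre = 4046.8564 m^2, so 2.9456634e-12 m^2 = 2.9456634e-12 / 4046.8564 = 7.2788928e-16 acre ≈ 7.279e-16 acre (4 s.f.). Final answer: 7.279e-16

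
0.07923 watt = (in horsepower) 0.07923 watt = 0.07923 W. 1 horsepower = 745.69987 W, so 0.07923 W = 0.07923 / 745.69987 = 0.00010624918 horsepower ≈ 0.0001062 horsepower (4 s.f.). Final answer: 0.0001062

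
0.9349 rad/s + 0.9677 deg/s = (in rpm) 9.089. Check: 0.9349 rad/s is already in rad/s. 1 deg/s = 0.017453293 rad/s, so 0.9677 deg/s = 0.9677 * 0.017453293 = 0.016889551 rad/s. Sum: 0.9349 + 0.016889551 = 0.95178955 rad/s. 1 rpm = 0.10471976 rad/s, so 0.95178955 rad/s = 0.95178955 / 0.10471976 = 9.0889207 rpm ≈ 9.089 rpm (4 s.f.).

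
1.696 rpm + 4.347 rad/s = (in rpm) 43.21. Check: 1 rpm = 0.10471976 rad/s, so 1.696 rpm = 1.696 * 0.10471976 = 0.1776047 rad/s. 4.347 rad/s is already in rad/s. Sum: 0.1776047 + 4.347 = 4.5246047 rad/s. 1 rpm = 0.10471976 rad/s, so 4.5246047 rad/s = 4.5246047 / 0.10471976 = 43.206792 rpm ≈ 43.21 rpm (4 s.f.).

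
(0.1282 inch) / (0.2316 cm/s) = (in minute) 0.02343. Check: 1 inch = 0.0254 m, so 0.1282 inch = 0.1282 * 0.0254 = 0.00325628 m. 1 cm/s = 0.01 m/s, so 0.2316 cm/s = 0.2316 * 0.01 = 0.002316 m/s. Combine: 0.00325628 m / 0.002316 m/s = 1.4059931 s. 1 minute = 60 s, so 1.4059931 s = 1.4059931 / 60 = 0.023433218 minute ≈ 0.02343 minute (4 s.f.).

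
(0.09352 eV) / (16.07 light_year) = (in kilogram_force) 1.005e-38. Check: 1 eV = 1.6021766e-19 J, so 0.09352 eV = 0.09352 * 1.6021766e-19 = 1.4983556e-20 J. 1 light_year = 9.4607305e+15 m, so 16.07 light_year = 16.07 * 9.4607305e+15 = 1.5203394e+17 m. Combine: 1.4983556e-20 J / 1.5203394e+17 m = 9.855402e-38 N. 1 kilogram_force = 9.80665 N, so 9.855402e-38 N = 9.855402e-38 / 9.80665 = 1.0049713e-38 kilogram_force ≈ 1.005e-38 kilogram_force (4 s.f.).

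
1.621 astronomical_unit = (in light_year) 2.563e-05. Check: 1 astronomical_unit = 1.4959787e+11 m, so 1.621 astronomical_unit = 1.621 * 1.4959787e+11 = 2.4249815e+11 m. 1 light_year = 9.4607305e+15 m, so 2.4249815e+11 m = 2.4249815e+11 / 9.4607305e+15 = 2.5632075e-05 light_year ≈ 2.563e-05 light_year (4 s.f.).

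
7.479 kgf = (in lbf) 1 kgf = 9.80665 N, so 7.479 kgf = 7.479 * 9.80665 = 73.343935 N. 1 lbf = 4.4482216 N, so 73.343935 N = 73.343935 / 4.4482216 = 16.488373 lbf ≈ 16.49 lbf (4 s.f.). Final answer: 16.49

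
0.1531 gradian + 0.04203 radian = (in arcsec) 1 gradian = 0.015707963 rad, so 0.1531 gradian = 0.1531 * 0.015707963 = 0.0024048892 rad. 0.04203 radian = 0.04203 rad. Sum: 0.0024048892 + 0.04203 = 0.044434889 rad. 1 arcsec = 4.8481368e-06 rad, so 0.044434889 rad = 0.044434889 / 4.8481368e-06 = 9165.3538 arcsec ≈ 9165 arcsec (4 s.f.). Final answer: 9165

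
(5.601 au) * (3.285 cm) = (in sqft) 2.963e+11. Check: 1 au = 1.4959787e+11 m, so 5.601 au = 5.601 * 1.4959787e+11 = 8.3789767e+11 m. 1 cm = 0.01 m, so 3.285 cm = 3.285 * 0.01 = 0.03285 m. Combine: 8.3789767e+11 m * 0.03285 m = 2.7524939e+10 m^2. 1 sqft = 0.09290304 m^2, so 2.7524939e+10 m^2 = 2.7524939e+10 / 0.09290304 = 2.9627597e+11 sqft ≈ 2.963e+11 sqft (4 s.f.).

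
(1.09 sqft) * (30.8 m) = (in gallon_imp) 1 sqft = 0.09290304 m^2, so 1.09 sqft = 1.09 * 0.09290304 = 0.10126431 m^2. 30.8 m is already in m. Combine: 0.10126431 m^2 * 30.8 m = 3.1189409 m^3. 1 gallon_imp = 0.00454609 m^3, so 3.1189409 m^3 = 3.1189409 / 0.00454609 = 686.07108 gallon_imp ≈ 686.1 gallon_imp (4 s.f.). Final answer: 686.1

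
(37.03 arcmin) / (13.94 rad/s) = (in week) 1.278e-09. Check: 1 arcmin = 0.00029088821 rad, so 37.03 arcmin = 37.03 * 0.00029088821 = 0.01077159 rad. 13.94 rad/s is already in rad/s. Combine: 0.01077159 rad / 13.94 rad/s = 0.00077271093 s. 1 week = 604800 s, so 0.00077271093 s = 0.00077271093 / 604800 = 1.2776305e-09 week ≈ 1.278e-09 week (4 s.f.).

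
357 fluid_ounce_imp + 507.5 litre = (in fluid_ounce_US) 1 fluid_ounce_imp = 2.8413063e-05 m^3, so 357 fluid_ounce_imp = 357 * 2.8413063e-05 = 0.010143463 m^3. 1 litre = 0.001 m^3, so 507.5 litre = 507.5 * 0.001 = 0.5075 m^3. Sum: 0.010143463 + 0.5075 = 0.51764346 m^3. 1 fluid_ounce_US = 2.957353e-05 m^3, so 0.51764346 m^3 = 0.51764346 / 2.957353e-05 = 17503.608 fluid_ounce_US ≈ 1.75e+04 fluid_ounce_US (4 s.f.). Final answer: 1.75e+04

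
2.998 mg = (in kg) 1 mg = 1e-06 kg, so 2.998 mg = 2.998 * 1e-06 = 2.998e-06 kg. Result: 2.998e-06 kg. Final answer: 2.998e-06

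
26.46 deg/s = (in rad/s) 1 deg/s = 0.017453293 rad/s, so 26.46 deg/s = 26.46 * 0.017453293 = 0.46181412 rad/s. Result: 0.46181412 rad/s ≈ 0.4618 rad/s (4 s.f.). Final answer: 0.4618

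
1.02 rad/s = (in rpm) 9.74. Check: 1 rpm = 0.10471976 rad/s, so 1.02 rad/s = 1.02 / 0.10471976 = 9.7402825 rpm ≈ 9.74 rpm (4 s.f.).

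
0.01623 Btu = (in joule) 1 Btu = 1055.0559 J, so 0.01623 Btu = 0.01623 * 1055.0559 = 17.123556 J. 17.123556 J = 17.123556 joule ≈ 17.12 joule (4 s.f.). Final answer: 17.12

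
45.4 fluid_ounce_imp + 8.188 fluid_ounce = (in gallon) 0.4047. Check: 1 fluid_ounce_imp = 2.8413063e-05 m^3, so 45.4 fluid_ounce_imp = 45.4 * 2.8413063e-05 = 0.001289953 m^3. 1 fluid_ounce = 2.957353e-05 m^3, so 8.188 fluid_ounce = 8.188 * 2.957353e-05 = 0.00024214806 m^3. Sum: 0.001289953 + 0.00024214806 = 0.0015321011 m^3. 1 gallon = 0.0037854118 m^3, so 0.0015321011 m^3 = 0.0015321011 / 0.0037854118 = 0.40473829 gallon ≈ 0.4047 gallon (4 s.f.).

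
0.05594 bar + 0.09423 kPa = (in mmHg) 1 bar = 100000 Pa, so 0.05594 bar = 0.05594 * 100000 = 5594 Pa. 1 kPa = 1000 Pa, so 0.09423 kPa = 0.09423 * 1000 = 94.23 Pa. Sum: 5594 + 94.23 = 5688.23 Pa. 1 mmHg = 133.32237 Pa, so 5688.23 Pa = 5688.23 / 133.32237 = 42.665234 mmHg ≈ 42.67 mmHg (4 s.f.). Final answer: 42.67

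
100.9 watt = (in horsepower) 100.9 watt = 100.9 W. 1 horsepower = 745.69987 W, so 100.9 W = 100.9 / 745.69987 = 0.13530913 horsepower ≈ 0.1353 horsepower (4 s.f.). Final answer: 0.1353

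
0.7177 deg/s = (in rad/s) 0.01253. Check: 1 deg/s = 0.017453293 rad/s, so 0.7177 deg/s = 0.7177 * 0.017453293 = 0.012526228 rad/s. Result: 0.012526228 rad/s ≈ 0.01253 rad/s (4 s.f.).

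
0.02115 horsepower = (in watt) 15.77. Check: 1 horsepower = 745.69987 W, so 0.02115 horsepower = 0.02115 * 745.69987 = 15.771552 W. 15.771552 W = 15.771552 watt ≈ 15.77 watt (4 s.f.).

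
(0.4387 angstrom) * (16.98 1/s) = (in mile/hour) 1.666e-09. Check: 1 angstrom = 1e-10 m, so 0.4387 angstrom = 0.4387 * 1e-10 = 4.387e-11 m. 16.98 1/s = 16.98 Hz. Combine: 4.387e-11 m * 16.98 Hz = 7.449126e-10 m/s. 1 mile/hour = 0.44704 m/s, so 7.449126e-10 m/s = 7.449126e-10 / 0.44704 = 1.666322e-09 mile/hour ≈ 1.666e-09 mile/hour (4 s.f.).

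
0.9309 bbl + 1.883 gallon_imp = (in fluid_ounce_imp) 1 bbl = 0.15898729 m^3, so 0.9309 bbl = 0.9309 * 0.15898729 = 0.14800127 m^3. 1 gallon_imp = 0.00454609 m^3, so 1.883 gallon_imp = 1.883 * 0.00454609 = 0.0085602875 m^3. Sum: 0.14800127 + 0.0085602875 = 0.15656156 m^3. 1 fluid_ounce_imp = 2.8413063e-05 m^3, so 0.15656156 m^3 = 0.15656156 / 2.8413063e-05 = 5510.1966 fluid_ounce_imp ≈ 5510 fluid_ounce_imp (4 s.f.). Final answer: 5510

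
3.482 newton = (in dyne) 3.482 newton = 3.482 N. 1 dyne = 1e-05 N, so 3.482 N = 3.482 / 1e-05 = 348200 dyne ≈ 3.482e+05 dyne (4 s.f.). Final answer: 3.482e+05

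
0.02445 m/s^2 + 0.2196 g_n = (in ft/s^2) 7.146. Check: 0.02445 m/s^2 is already in m/s^2. 1 g_n = 9.80665 m/s^2, so 0.2196 g_n = 0.2196 * 9.80665 = 2.1535403 m/s^2. Sum: 0.02445 + 2.1535403 = 2.1779903 m/s^2. 1 ft/s^2 = 0.3048 m/s^2, so 2.1779903 m/s^2 = 2.1779903 / 0.3048 = 7.1456376 ft/s^2 ≈ 7.146 ft/s^2 (4 s.f.).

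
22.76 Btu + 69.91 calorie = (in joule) 1 Btu = 1055.0559 J, so 22.76 Btu = 22.76 * 1055.0559 = 24013.071 J. 1 calorie = 4.184 J, so 69.91 calorie = 69.91 * 4.184 = 292.50344 J. Sum: 24013.071 + 292.50344 = 24305.575 J. 24305.575 J = 24305.575 joule ≈ 2.431e+04 joule (4 s.f.). Final answer: 2.431e+04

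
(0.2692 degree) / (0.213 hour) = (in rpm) 5.851e-05. Check: 1 degree = 0.017453293 rad, so 0.2692 degree = 0.2692 * 0.017453293 = 0.0046984263 rad. 1 hour = 3600 s, so 0.213 hour = 0.213 * 3600 = 766.8 s. Combine: 0.0046984263 rad / 766.8 s = 6.1273166e-06 rad/s. 1 rpm = 0.10471976 rad/s, so 6.1273166e-06 rad/s = 6.1273166e-06 / 0.10471976 = 5.8511563e-05 rpm ≈ 5.851e-05 rpm (4 s.f.).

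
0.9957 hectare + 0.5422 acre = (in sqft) 1.308e+05. Check: 1 hectare = 10000 m^2, so 0.9957 hectare = 0.9957 * 10000 = 9957 m^2. 1 acre = 4046.8564 m^2, so 0.5422 acre = 0.5422 * 4046.8564 = 2194.2056 m^2. Sum: 9957 + 2194.2056 = 12151.206 m^2. 1 sqft = 0.09290304 m^2, so 12151.206 m^2 = 12151.206 / 0.09290304 = 130794.49 sqft ≈ 1.308e+05 sqft (4 s.f.).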